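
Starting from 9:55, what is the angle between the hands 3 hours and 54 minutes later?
First find the time 3 hours and 54 minutes after 9:55.
Total minutes: 9 x 60 + 55 + 3 x 60 + 54 = 829.
829 mod 720 = 109 minutes = 1:49.
Now compute the angle at 1:49:
Hour hand: 1 x 30 + 49 x 0.5 = 54.5 degrees
Minute hand: 49 x 6 = 294 degrees
Difference: |54.5 - 294| = 239.5 degrees
Smaller angle: 360 - 239.5 = 120.5 degrees

Final answer: 120.5 degrees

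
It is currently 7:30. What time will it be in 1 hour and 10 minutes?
Starting time: 7:30
Adding 10 minutes to 30 minutes: 30 + 10 = 40 minutes
Adding 1 hour: 7 + 1 = 8
Final time: 8:40

Final answer: 8:40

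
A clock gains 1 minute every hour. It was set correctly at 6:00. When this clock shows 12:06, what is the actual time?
For every 60 true minutes, the faulty clock advances 61 minutes, so 1 faulty-clock minute corresponds to 60/61 true minutes.
From 6:00 to 12:06 on the faulty dial is 366 minutes.
True elapsed: 366 x 60/61 = 360 minutes = 6 hours.
True time: 6:00 + 6 hours = 12:00.

Final answer: 12:00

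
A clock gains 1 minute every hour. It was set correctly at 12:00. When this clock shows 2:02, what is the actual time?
For every 60 true minutes, the faulty clock advances 61 minutes, so 1 faulty-clock minute corresponds to 60/61 true minutes.
From 12:00 to 2:02 on the faulty dial is 122 minutes.
True elapsed: 122 x 60/61 = 120 minutes = 2 hours.
True time: 12:00 + 2 hours = 2:00.

Final answer: 2:00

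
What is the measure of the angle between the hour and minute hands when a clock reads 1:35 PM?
Hour hand position: 1 x 30 + 35 x 0.5 = 47.5 degrees
Minute hand position: 35 x 6 = 210 degrees
Difference: |47.5 - 210| = 162.5 degrees
The angle between the hands is 162.5 degrees

Final answer: 162.5 degrees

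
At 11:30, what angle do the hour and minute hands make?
Hour hand position: 11 x 30 + 30 x 0.5 = 345 degrees
Minute hand position: 30 x 6 = 180 degrees
Difference: |345 - 180| = 165 degrees
The angle between the hands is 165 degrees

Final answer: 165 degrees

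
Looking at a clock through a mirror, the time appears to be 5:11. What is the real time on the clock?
Reflection across the vertical (12-6) axis maps a hand at angle A degrees to (360 - A) degrees, which sends a reading of T minutes past 12:00 to (720 - T) minutes past 12:00.
Mirror reads 5:11 = 311 minutes past 12:00.
Actual time: (720 - 311) mod 720 = 409 minutes = 6:49.

Final answer: 6:49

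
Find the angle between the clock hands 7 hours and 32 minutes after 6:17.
First find the time 7 hours and 32 minutes after 6:17.
Total minutes: 6 x 60 + 17 + 7 x 60 + 32 = 829.
829 mod 720 = 109 minutes = 1:49.
Now compute the angle at 1:49:
Hour hand: 1 x 30 + 49 x 0.5 = 54.5 degrees
Minute hand: 49 x 6 = 294 degrees
Difference: |54.5 - 294| = 239.5 degrees
Smaller angle: 360 - 239.5 = 120.5 degrees

Final answer: 120.5 degrees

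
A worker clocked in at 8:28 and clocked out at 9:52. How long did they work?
From 8:28 to 9:52:
(9 x 60 + 52) - (8 x 60 + 28) = 592 - 508 = 84 minutes
= 1 hour and 24 minutes

Final answer: 1 hour and 24 minutes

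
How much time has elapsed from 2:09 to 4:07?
From 2:09 to 4:07:
(4 x 60 + 7) - (2 x 60 + 9) = 247 - 129 = 118 minutes
= 1 hour and 58 minutes

Final answer: 1 hour and 58 minutes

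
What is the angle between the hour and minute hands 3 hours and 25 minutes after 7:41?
First find the time 3 hours and 25 minutes after 7:41.
Total minutes: 7 x 60 + 41 + 3 x 60 + 25 = 666.
666 mod 720 = 666 minutes = 11:06.
Now compute the angle at 11:06:
Hour hand: 11 x 30 + 6 x 0.5 = 333 degrees
Minute hand: 6 x 6 = 36 degrees
Difference: |333 - 36| = 297 degrees
Smaller angle: 360 - 297 = 63 degrees

Final answer: 63 degrees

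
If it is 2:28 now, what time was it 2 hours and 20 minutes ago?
Starting time: 2:28 = 148 total minutes past 12:00
Subtracting: 2 hours and 20 minutes = 140 minutes
148 - 140 = 8 minutes
= 8 minutes past 12:00 = 12:08

Final answer: 12:08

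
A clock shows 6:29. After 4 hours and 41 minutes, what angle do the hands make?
First find the time 4 hours and 41 minutes after 6:29.
Total minutes: 6 x 60 + 29 + 4 x 60 + 41 = 670.
670 mod 720 = 670 minutes = 11:10.
Now compute the angle at 11:10:
Hour hand: 11 x 30 + 10 x 0.5 = 335 degrees
Minute hand: 10 x 6 = 60 degrees
Difference: |335 - 60| = 275 degrees
Smaller angle: 360 - 275 = 85 degrees

Final answer: 85 degrees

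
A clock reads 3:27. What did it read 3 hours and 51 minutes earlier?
Starting time: 3:27 = 207 total minutes past 12:00
Subtracting: 3 hours and 51 minutes = 231 minutes
207 - 231 = -24 (negative, add 12 hours = 720) = 696 minutes
= 11 hours and 36 minutes past 12:00 = 11:36

Final answer: 11:36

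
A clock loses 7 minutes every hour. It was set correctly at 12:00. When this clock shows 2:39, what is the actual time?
For every 60 true minutes, the faulty clock advances 53 minutes, so 1 faulty-clock minute corresponds to 60/53 true minutes.
From 12:00 to 2:39 on the faulty dial is 159 minutes.
True elapsed: 159 x 60/53 = 180 minutes = 3 hours.
True time: 12:00 + 3 hours = 3:00.

Final answer: 3:00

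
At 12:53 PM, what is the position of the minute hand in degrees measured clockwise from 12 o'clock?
The minute hand moves 6 degrees per minute.
At 12:53: 53 x 6 = 318 degrees

Final answer: 318 degrees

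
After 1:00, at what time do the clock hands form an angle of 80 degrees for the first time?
At t minutes past 1:00, the hour hand is at 30 x 1 + 0.5t degrees and the minute hand is at 6t degrees.
The smaller angle between them is 80 degrees when |30H - 5.5t| = 80 or |30H - 5.5t| = 280.
With H = 1, solve 30 x 1 - 5.5t = +/- target for each target:
  t = (30 x 1 - 80) / 5.5 = -9.09 (outside (0, 60))
  t = (30 x 1 + 80) / 5.5 = 20
  t = (30 x 1 - 280) / 5.5 = -45.45 (outside (0, 60))
  t = (30 x 1 + 280) / 5.5 = 56.36
Valid solutions in (0, 60): {20, 56.36} minutes.
The first occurrence is t = 20 minutes.
The hands form a 80-degree angle at 20 minutes past 1:00.

Final answer: 20 minutes past 1:00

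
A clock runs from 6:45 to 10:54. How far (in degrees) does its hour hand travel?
The hour hand moves 0.5 degrees per minute.
Time elapsed: 10:54 - 6:45 = 249 minutes
Angular displacement: 249 x 0.5 = 124.5 degrees

Final answer: 124.5 degrees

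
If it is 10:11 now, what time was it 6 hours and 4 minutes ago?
Starting time: 10:11 = 611 total minutes past 12:00
Subtracting: 6 hours and 4 minutes = 364 minutes
611 - 364 = 247 minutes
= 4 hours and 7 minutes past 12:00 = 4:07

Final answer: 4:07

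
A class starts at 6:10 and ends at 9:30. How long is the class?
From 6:10 to 9:30:
(9 x 60 + 30) - (6 x 60 + 10) = 570 - 370 = 200 minutes
= 3 hours and 20 minutes

Final answer: 3 hours and 20 minutes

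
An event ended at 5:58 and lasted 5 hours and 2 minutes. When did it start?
Starting time: 5:58 = 358 total minutes past 12:00
Subtracting: 5 hours and 2 minutes = 302 minutes
358 - 302 = 56 minutes
= 56 minutes past 12:00 = 12:56

Final answer: 12:56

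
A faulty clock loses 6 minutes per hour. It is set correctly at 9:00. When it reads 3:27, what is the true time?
For every 60 true minutes, the faulty clock advances 54 minutes, so 1 faulty-clock minute corresponds to 60/54 true minutes.
From 9:00 to 3:27 on the faulty dial is 387 minutes.
True elapsed: 387 x 60/54 = 430 minutes = 7 hours and 10 minutes.
True time: 9:00 + 7 hours and 10 minutes = 4:10.

Final answer: 4:10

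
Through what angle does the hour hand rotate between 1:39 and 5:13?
The hour hand moves 0.5 degrees per minute.
Time elapsed: 5:13 - 1:39 = 214 minutes
Angular displacement: 214 x 0.5 = 107 degrees

Final answer: 107 degrees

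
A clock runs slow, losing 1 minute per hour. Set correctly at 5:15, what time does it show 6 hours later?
For every 60 true minutes, the faulty clock advances 60 - 1 = 59 minutes.
True elapsed: 6 hours = 360 minutes.
Faulty clock advances: 360 x 59/60 = 354 minutes (drift: 6 minutes behind).
Shown time: 5:15 + 354 minutes = 11:09.

Final answer: 11:09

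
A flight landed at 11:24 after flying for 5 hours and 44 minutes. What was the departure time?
Starting time: 11:24 = 684 total minutes past 12:00
Subtracting: 5 hours and 44 minutes = 344 minutes
684 - 344 = 340 minutes
= 5 hours and 40 minutes past 12:00 = 5:40

Final answer: 5:40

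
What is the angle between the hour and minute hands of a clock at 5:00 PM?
Hour hand position: 5 x 30 + 0 x 0.5 = 150 degrees
Minute hand position: 0 x 6 = 0 degrees
Difference: |150 - 0| = 150 degrees
The angle between the hands is 150 degrees

Final answer: 150 degrees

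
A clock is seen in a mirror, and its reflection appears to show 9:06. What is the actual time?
Reflection across the vertical (12-6) axis maps a hand at angle A degrees to (360 - A) degrees, which sends a reading of T minutes past 12:00 to (720 - T) minutes past 12:00.
Mirror reads 9:06 = 546 minutes past 12:00.
Actual time: (720 - 546) mod 720 = 174 minutes = 2:54.

Final answer: 2:54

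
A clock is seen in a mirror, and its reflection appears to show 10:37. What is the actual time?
Reflection across the vertical (12-6) axis maps a hand at angle A degrees to (360 - A) degrees, which sends a reading of T minutes past 12:00 to (720 - T) minutes past 12:00.
Mirror reads 10:37 = 637 minutes past 12:00.
Actual time: (720 - 637) mod 720 = 83 minutes = 1:23.

Final answer: 1:23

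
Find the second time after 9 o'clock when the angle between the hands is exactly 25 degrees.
At t minutes past 9:00, the hour hand is at 30 x 9 + 0.5t degrees and the minute hand is at 6t degrees.
The smaller angle between them is 25 degrees when |30H - 5.5t| = 25 or |30H - 5.5t| = 335.
With H = 9, solve 30 x 9 - 5.5t = +/- target for each target:
  t = (30 x 9 - 25) / 5.5 = 44.55
  t = (30 x 9 + 25) / 5.5 = 53.64
  t = (30 x 9 - 335) / 5.5 = -11.82 (outside (0, 60))
  t = (30 x 9 + 335) / 5.5 = 110 (outside (0, 60))
Valid solutions in (0, 60): {44.55, 53.64} minutes.
The second occurrence is t = 53.64 minutes.
The hands form a 25-degree angle at 53.64 minutes past 9:00.

Final answer: 53.64 minutes past 9:00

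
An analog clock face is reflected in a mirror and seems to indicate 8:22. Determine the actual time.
Reflection across the vertical (12-6) axis maps a hand at angle A degrees to (360 - A) degrees, which sends a reading of T minutes past 12:00 to (720 - T) minutes past 12:00.
Mirror reads 8:22 = 502 minutes past 12:00.
Actual time: (720 - 502) mod 720 = 218 minutes = 3:38.

Final answer: 3:38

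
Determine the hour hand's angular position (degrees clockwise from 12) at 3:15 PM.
The hour hand moves 30 degrees per hour and 0.5 degrees per minute.
At 3:15: (3) x 30 + 15 x 0.5 = 90 + 7.5 = 97.5 degrees

Final answer: 97.5 degrees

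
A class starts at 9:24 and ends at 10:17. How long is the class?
From 9:24 to 10:17:
(10 x 60 + 17) - (9 x 60 + 24) = 617 - 564 = 53 minutes
= 53 minutes

Final answer: 53 minutes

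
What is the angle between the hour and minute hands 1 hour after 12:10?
First find the time 1 hour after 12:10.
Total minutes: 12 x 60 + 10 + 1 x 60 + 0 = 790.
790 mod 720 = 70 minutes = 1:10.
Now compute the angle at 1:10:
Hour hand: 1 x 30 + 10 x 0.5 = 35 degrees
Minute hand: 10 x 6 = 60 degrees
Difference: |35 - 60| = 25 degrees
The angle is 25 degrees

Final answer: 25 degrees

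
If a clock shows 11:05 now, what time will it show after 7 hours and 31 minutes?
Starting time: 11:05
Adding 31 minutes to 5 minutes: 5 + 31 = 36 minutes
Adding 7 hours: 11 + 7 = 18 - 12 = 6
Final time: 6:36

Final answer: 6:36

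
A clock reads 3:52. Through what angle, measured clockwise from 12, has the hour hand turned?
The hour hand moves 30 degrees per hour and 0.5 degrees per minute.
At 3:52: (3) x 30 + 52 x 0.5 = 90 + 26 = 116 degrees

Final answer: 116 degrees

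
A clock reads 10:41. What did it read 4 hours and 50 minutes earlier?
Starting time: 10:41 = 641 total minutes past 12:00
Subtracting: 4 hours and 50 minutes = 290 minutes
641 - 290 = 351 minutes
= 5 hours and 51 minutes past 12:00 = 5:51

Final answer: 5:51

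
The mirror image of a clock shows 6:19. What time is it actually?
Reflection across the vertical (12-6) axis maps a hand at angle A degrees to (360 - A) degrees, which sends a reading of T minutes past 12:00 to (720 - T) minutes past 12:00.
Mirror reads 6:19 = 379 minutes past 12:00.
Actual time: (720 - 379) mod 720 = 341 minutes = 5:41.

Final answer: 5:41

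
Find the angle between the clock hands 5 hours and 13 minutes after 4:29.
First find the time 5 hours and 13 minutes after 4:29.
Total minutes: 4 x 60 + 29 + 5 x 60 + 13 = 582.
582 mod 720 = 582 minutes = 9:42.
Now compute the angle at 9:42:
Hour hand: 9 x 30 + 42 x 0.5 = 291 degrees
Minute hand: 42 x 6 = 252 degrees
Difference: |291 - 252| = 39 degrees
The angle is 39 degrees

Final answer: 39 degrees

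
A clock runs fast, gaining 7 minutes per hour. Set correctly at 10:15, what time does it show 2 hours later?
For every 60 true minutes, the faulty clock advances 60 + 7 = 67 minutes.
True elapsed: 2 hours = 120 minutes.
Faulty clock advances: 120 x 67/60 = 134 minutes (drift: 14 minutes ahead).
Shown time: 10:15 + 134 minutes = 12:29.

Final answer: 12:29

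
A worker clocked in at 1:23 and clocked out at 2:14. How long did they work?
From 1:23 to 2:14:
(2 x 60 + 14) - (1 x 60 + 23) = 134 - 83 = 51 minutes
= 51 minutes

Final answer: 51 minutes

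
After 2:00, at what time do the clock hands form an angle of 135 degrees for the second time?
At t minutes past 2:00, the hour hand is at 30 x 2 + 0.5t degrees and the minute hand is at 6t degrees.
The smaller angle between them is 135 degrees when |30H - 5.5t| = 135 or |30H - 5.5t| = 225.
With H = 2, solve 30 x 2 - 5.5t = +/- target for each target:
  t = (30 x 2 - 135) / 5.5 = -13.64 (outside (0, 60))
  t = (30 x 2 + 135) / 5.5 = 35.45
  t = (30 x 2 - 225) / 5.5 = -30 (outside (0, 60))
  t = (30 x 2 + 225) / 5.5 = 51.82
Valid solutions in (0, 60): {35.45, 51.82} minutes.
The second occurrence is t = 51.82 minutes.
The hands form a 135-degree angle at 51.82 minutes past 2:00.

Final answer: 51.82 minutes past 2:00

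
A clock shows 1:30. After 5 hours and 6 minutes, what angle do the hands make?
First find the time 5 hours and 6 minutes after 1:30.
Total minutes: 1 x 60 + 30 + 5 x 60 + 6 = 396.
396 mod 720 = 396 minutes = 6:36.
Now compute the angle at 6:36:
Hour hand: 6 x 30 + 36 x 0.5 = 198 degrees
Minute hand: 36 x 6 = 216 degrees
Difference: |198 - 216| = 18 degrees
The angle is 18 degrees

Final answer: 18 degrees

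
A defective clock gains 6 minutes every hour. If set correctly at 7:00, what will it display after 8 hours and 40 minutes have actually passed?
For every 60 true minutes, the faulty clock advances 60 + 6 = 66 minutes.
True elapsed: 8 hours and 40 minutes = 520 minutes.
Faulty clock advances: 520 x 66/60 = 572 minutes (drift: 52 minutes ahead).
Shown time: 7:00 + 572 minutes = 4:32.

Final answer: 4:32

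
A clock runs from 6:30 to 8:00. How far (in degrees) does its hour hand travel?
The hour hand moves 0.5 degrees per minute.
Time elapsed: 8:00 - 6:30 = 90 minutes
Angular displacement: 90 x 0.5 = 45 degrees

Final answer: 45 degrees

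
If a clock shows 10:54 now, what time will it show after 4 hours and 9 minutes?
Starting time: 10:54
Adding 9 minutes to 54 minutes: 54 + 9 = 63 minutes = 1 hour and 3 minutes
Adding 4 hours: 10 + 4 + 1 (carry) = 15 - 12 = 3
Final time: 3:03

Final answer: 3:03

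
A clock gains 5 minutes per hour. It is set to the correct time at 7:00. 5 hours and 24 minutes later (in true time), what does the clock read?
For every 60 true minutes, the faulty clock advances 60 + 5 = 65 minutes.
True elapsed: 5 hours and 24 minutes = 324 minutes.
Faulty clock advances: 324 x 65/60 = 351 minutes (drift: 27 minutes ahead).
Shown time: 7:00 + 351 minutes = 12:51.

Final answer: 12:51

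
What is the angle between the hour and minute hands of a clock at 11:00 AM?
Hour hand position: 11 x 30 + 0 x 0.5 = 330 degrees
Minute hand position: 0 x 6 = 0 degrees
Difference: |330 - 0| = 330 degrees
Since 330 > 180, the smaller angle is 360 - 330 = 30 degrees

Final answer: 30 degrees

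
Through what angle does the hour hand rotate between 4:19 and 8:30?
The hour hand moves 0.5 degrees per minute.
Time elapsed: 8:30 - 4:19 = 251 minutes
Angular displacement: 251 x 0.5 = 125.5 degrees

Final answer: 125.5 degrees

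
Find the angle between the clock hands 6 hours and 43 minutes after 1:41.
First find the time 6 hours and 43 minutes after 1:41.
Total minutes: 1 x 60 + 41 + 6 x 60 + 43 = 504.
504 mod 720 = 504 minutes = 8:24.
Now compute the angle at 8:24:
Hour hand: 8 x 30 + 24 x 0.5 = 252 degrees
Minute hand: 24 x 6 = 144 degrees
Difference: |252 - 144| = 108 degrees
The angle is 108 degrees

Final answer: 108 degrees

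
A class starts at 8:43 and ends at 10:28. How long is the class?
From 8:43 to 10:28:
(10 x 60 + 28) - (8 x 60 + 43) = 628 - 523 = 105 minutes
= 1 hour and 45 minutes

Final answer: 1 hour and 45 minutes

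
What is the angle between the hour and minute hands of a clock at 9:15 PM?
Hour hand position: 9 x 30 + 15 x 0.5 = 277.5 degrees
Minute hand position: 15 x 6 = 90 degrees
Difference: |277.5 - 90| = 187.5 degrees
Since 187.5 > 180, the smaller angle is 360 - 187.5 = 172.5 degrees

Final answer: 172.5 degrees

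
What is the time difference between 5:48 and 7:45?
From 5:48 to 7:45:
(7 x 60 + 45) - (5 x 60 + 48) = 465 - 348 = 117 minutes
= 1 hour and 57 minutes

Final answer: 1 hour and 57 minutes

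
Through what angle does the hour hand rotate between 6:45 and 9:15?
The hour hand moves 0.5 degrees per minute.
Time elapsed: 9:15 - 6:45 = 150 minutes
Angular displacement: 150 x 0.5 = 75 degrees

Final answer: 75 degrees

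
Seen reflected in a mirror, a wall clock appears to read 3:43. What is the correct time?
Reflection across the vertical (12-6) axis maps a hand at angle A degrees to (360 - A) degrees, which sends a reading of T minutes past 12:00 to (720 - T) minutes past 12:00.
Mirror reads 3:43 = 223 minutes past 12:00.
Actual time: (720 - 223) mod 720 = 497 minutes = 8:17.

Final answer: 8:17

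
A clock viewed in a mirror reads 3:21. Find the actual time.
Reflection across the vertical (12-6) axis maps a hand at angle A degrees to (360 - A) degrees, which sends a reading of T minutes past 12:00 to (720 - T) minutes past 12:00.
Mirror reads 3:21 = 201 minutes past 12:00.
Actual time: (720 - 201) mod 720 = 519 minutes = 8:39.

Final answer: 8:39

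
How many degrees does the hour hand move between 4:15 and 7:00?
The hour hand moves 0.5 degrees per minute.
Time elapsed: 7:00 - 4:15 = 165 minutes
Angular displacement: 165 x 0.5 = 82.5 degrees

Final answer: 82.5 degrees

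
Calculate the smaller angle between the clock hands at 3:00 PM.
Hour hand position: 3 x 30 + 0 x 0.5 = 90 degrees
Minute hand position: 0 x 6 = 0 degrees
Difference: |90 - 0| = 90 degrees
The angle between the hands is 90 degrees

Final answer: 90 degrees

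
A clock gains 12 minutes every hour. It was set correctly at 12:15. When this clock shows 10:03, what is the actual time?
For every 60 true minutes, the faulty clock advances 72 minutes, so 1 faulty-clock minute corresponds to 60/72 true minutes.
From 12:15 to 10:03 on the faulty dial is 588 minutes.
True elapsed: 588 x 60/72 = 490 minutes = 8 hours and 10 minutes.
True time: 12:15 + 8 hours and 10 minutes = 8:25.

Final answer: 8:25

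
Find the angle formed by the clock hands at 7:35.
Hour hand position: 7 x 30 + 35 x 0.5 = 227.5 degrees
Minute hand position: 35 x 6 = 210 degrees
Difference: |227.5 - 210| = 17.5 degrees
The angle between the hands is 17.5 degrees

Final answer: 17.5 degrees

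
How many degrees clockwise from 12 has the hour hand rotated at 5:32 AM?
The hour hand moves 30 degrees per hour and 0.5 degrees per minute.
At 5:32: (5) x 30 + 32 x 0.5 = 150 + 16 = 166 degrees

Final answer: 166 degrees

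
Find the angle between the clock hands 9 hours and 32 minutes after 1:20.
First find the time 9 hours and 32 minutes after 1:20.
Total minutes: 1 x 60 + 20 + 9 x 60 + 32 = 652.
652 mod 720 = 652 minutes = 10:52.
Now compute the angle at 10:52:
Hour hand: 10 x 30 + 52 x 0.5 = 326 degrees
Minute hand: 52 x 6 = 312 degrees
Difference: |326 - 312| = 14 degrees
The angle is 14 degrees

Final answer: 14 degrees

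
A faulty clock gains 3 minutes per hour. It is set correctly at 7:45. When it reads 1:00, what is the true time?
For every 60 true minutes, the faulty clock advances 63 minutes, so 1 faulty-clock minute corresponds to 60/63 true minutes.
From 7:45 to 1:00 on the faulty dial is 315 minutes.
True elapsed: 315 x 60/63 = 300 minutes = 5 hours.
True time: 7:45 + 5 hours = 12:45.

Final answer: 12:45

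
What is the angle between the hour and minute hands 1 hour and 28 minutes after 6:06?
First find the time 1 hour and 28 minutes after 6:06.
Total minutes: 6 x 60 + 6 + 1 x 60 + 28 = 454.
454 mod 720 = 454 minutes = 7:34.
Now compute the angle at 7:34:
Hour hand: 7 x 30 + 34 x 0.5 = 227 degrees
Minute hand: 34 x 6 = 204 degrees
Difference: |227 - 204| = 23 degrees
The angle is 23 degrees

Final answer: 23 degrees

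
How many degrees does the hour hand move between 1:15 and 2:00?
The hour hand moves 0.5 degrees per minute.
Time elapsed: 2:00 - 1:15 = 45 minutes
Angular displacement: 45 x 0.5 = 22.5 degrees

Final answer: 22.5 degrees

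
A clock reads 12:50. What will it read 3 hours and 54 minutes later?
Starting time: 12:50
Adding 54 minutes to 50 minutes: 50 + 54 = 104 minutes = 1 hour and 44 minutes
Adding 3 hours: 12 + 3 + 1 (carry) = 16 - 12 = 4
Final time: 4:44

Final answer: 4:44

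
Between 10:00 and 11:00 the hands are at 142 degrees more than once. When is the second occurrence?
At t minutes past 10:00, the hour hand is at 30 x 10 + 0.5t degrees and the minute hand is at 6t degrees.
The smaller angle between them is 142 degrees when |30H - 5.5t| = 142 or |30H - 5.5t| = 218.
With H = 10, solve 30 x 10 - 5.5t = +/- target for each target:
  t = (30 x 10 - 142) / 5.5 = 28.73
  t = (30 x 10 + 142) / 5.5 = 80.36 (outside (0, 60))
  t = (30 x 10 - 218) / 5.5 = 14.91
  t = (30 x 10 + 218) / 5.5 = 94.18 (outside (0, 60))
Valid solutions in (0, 60): {14.91, 28.73} minutes.
The second occurrence is t = 28.73 minutes.
The hands form a 142-degree angle at 28.73 minutes past 10:00.

Final answer: 28.73 minutes past 10:00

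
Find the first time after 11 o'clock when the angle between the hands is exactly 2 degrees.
At t minutes past 11:00, the hour hand is at 30 x 11 + 0.5t degrees and the minute hand is at 6t degrees.
The smaller angle between them is 2 degrees when |30H - 5.5t| = 2 or |30H - 5.5t| = 358.
With H = 11, solve 30 x 11 - 5.5t = +/- target for each target:
  t = (30 x 11 - 2) / 5.5 = 59.64
  t = (30 x 11 + 2) / 5.5 = 60.36 (outside (0, 60))
  t = (30 x 11 - 358) / 5.5 = -5.09 (outside (0, 60))
  t = (30 x 11 + 358) / 5.5 = 125.09 (outside (0, 60))
Valid solutions in (0, 60): {59.64} minutes.
The first occurrence is t = 59.64 minutes.
The hands form a 2-degree angle at 59.64 minutes past 11:00.

Final answer: 59.64 minutes past 11:00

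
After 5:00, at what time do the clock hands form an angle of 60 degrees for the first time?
At t minutes past 5:00, the hour hand is at 30 x 5 + 0.5t degrees and the minute hand is at 6t degrees.
The smaller angle between them is 60 degrees when |30H - 5.5t| = 60 or |30H - 5.5t| = 300.
With H = 5, solve 30 x 5 - 5.5t = +/- target for each target:
  t = (30 x 5 - 60) / 5.5 = 16.36
  t = (30 x 5 + 60) / 5.5 = 38.18
  t = (30 x 5 - 300) / 5.5 = -27.27 (outside (0, 60))
  t = (30 x 5 + 300) / 5.5 = 81.82 (outside (0, 60))
Valid solutions in (0, 60): {16.36, 38.18} minutes.
The first occurrence is t = 16.36 minutes.
The hands form a 60-degree angle at 16.36 minutes past 5:00.

Final answer: 16.36 minutes past 5:00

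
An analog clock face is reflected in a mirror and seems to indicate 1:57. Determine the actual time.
Reflection across the vertical (12-6) axis maps a hand at angle A degrees to (360 - A) degrees, which sends a reading of T minutes past 12:00 to (720 - T) minutes past 12:00.
Mirror reads 1:57 = 117 minutes past 12:00.
Actual time: (720 - 117) mod 720 = 603 minutes = 10:03.

Final answer: 10:03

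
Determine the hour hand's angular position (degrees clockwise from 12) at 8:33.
The hour hand moves 30 degrees per hour and 0.5 degrees per minute.
At 8:33: (8) x 30 + 33 x 0.5 = 240 + 16.5 = 256.5 degrees

Final answer: 256.5 degrees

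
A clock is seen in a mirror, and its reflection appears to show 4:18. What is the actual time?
Reflection across the vertical (12-6) axis maps a hand at angle A degrees to (360 - A) degrees, which sends a reading of T minutes past 12:00 to (720 - T) minutes past 12:00.
Mirror reads 4:18 = 258 minutes past 12:00.
Actual time: (720 - 258) mod 720 = 462 minutes = 7:42.

Final answer: 7:42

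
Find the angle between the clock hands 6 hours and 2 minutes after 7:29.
First find the time 6 hours and 2 minutes after 7:29.
Total minutes: 7 x 60 + 29 + 6 x 60 + 2 = 811.
811 mod 720 = 91 minutes = 1:31.
Now compute the angle at 1:31:
Hour hand: 1 x 30 + 31 x 0.5 = 45.5 degrees
Minute hand: 31 x 6 = 186 degrees
Difference: |45.5 - 186| = 140.5 degrees
The angle is 140.5 degrees

Final answer: 140.5 degrees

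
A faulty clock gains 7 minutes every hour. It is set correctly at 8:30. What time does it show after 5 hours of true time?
For every 60 true minutes, the faulty clock advances 60 + 7 = 67 minutes.
True elapsed: 5 hours = 300 minutes.
Faulty clock advances: 300 x 67/60 = 335 minutes (drift: 35 minutes ahead).
Shown time: 8:30 + 335 minutes = 2:05.

Final answer: 2:05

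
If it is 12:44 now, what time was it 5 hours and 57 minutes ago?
Starting time: 12:44 = 44 total minutes past 12:00
Subtracting: 5 hours and 57 minutes = 357 minutes
44 - 357 = -313 (negative, add 12 hours = 720) = 407 minutes
= 6 hours and 47 minutes past 12:00 = 6:47

Final answer: 6:47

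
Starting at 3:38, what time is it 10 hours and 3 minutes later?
Starting time: 3:38
Adding 3 minutes to 38 minutes: 38 + 3 = 41 minutes
Adding 10 hours: 3 + 10 = 13 - 12 = 1
Final time: 1:41

Final answer: 1:41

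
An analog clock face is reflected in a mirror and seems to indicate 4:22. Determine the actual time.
Reflection across the vertical (12-6) axis maps a hand at angle A degrees to (360 - A) degrees, which sends a reading of T minutes past 12:00 to (720 - T) minutes past 12:00.
Mirror reads 4:22 = 262 minutes past 12:00.
Actual time: (720 - 262) mod 720 = 458 minutes = 7:38.

Final answer: 7:38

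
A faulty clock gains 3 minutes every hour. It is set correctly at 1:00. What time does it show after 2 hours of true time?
For every 60 true minutes, the faulty clock advances 60 + 3 = 63 minutes.
True elapsed: 2 hours = 120 minutes.
Faulty clock advances: 120 x 63/60 = 126 minutes (drift: 6 minutes ahead).
Shown time: 1:00 + 126 minutes = 3:06.

Final answer: 3:06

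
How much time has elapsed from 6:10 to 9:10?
From 6:10 to 9:10:
(9 x 60 + 10) - (6 x 60 + 10) = 550 - 370 = 180 minutes
= 3 hours

Final answer: 3 hours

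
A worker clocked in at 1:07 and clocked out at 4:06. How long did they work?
From 1:07 to 4:06:
(4 x 60 + 6) - (1 x 60 + 7) = 246 - 67 = 179 minutes
= 2 hours and 59 minutes

Final answer: 2 hours and 59 minutes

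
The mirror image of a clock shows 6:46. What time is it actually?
Reflection across the vertical (12-6) axis maps a hand at angle A degrees to (360 - A) degrees, which sends a reading of T minutes past 12:00 to (720 - T) minutes past 12:00.
Mirror reads 6:46 = 406 minutes past 12:00.
Actual time: (720 - 406) mod 720 = 314 minutes = 5:14.

Final answer: 5:14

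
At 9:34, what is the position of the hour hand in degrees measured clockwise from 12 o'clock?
The hour hand moves 30 degrees per hour and 0.5 degrees per minute.
At 9:34: (9) x 30 + 34 x 0.5 = 270 + 17 = 287 degrees

Final answer: 287 degrees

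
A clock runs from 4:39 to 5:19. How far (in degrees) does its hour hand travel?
The hour hand moves 0.5 degrees per minute.
Time elapsed: 5:19 - 4:39 = 40 minutes
Angular displacement: 40 x 0.5 = 20 degrees

Final answer: 20 degrees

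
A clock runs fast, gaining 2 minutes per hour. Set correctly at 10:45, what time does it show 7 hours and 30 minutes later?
For every 60 true minutes, the faulty clock advances 60 + 2 = 62 minutes.
True elapsed: 7 hours and 30 minutes = 450 minutes.
Faulty clock advances: 450 x 62/60 = 465 minutes (drift: 15 minutes ahead).
Shown time: 10:45 + 465 minutes = 6:30.

Final answer: 6:30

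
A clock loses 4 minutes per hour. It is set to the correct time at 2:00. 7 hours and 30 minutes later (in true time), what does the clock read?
For every 60 true minutes, the faulty clock advances 60 - 4 = 56 minutes.
True elapsed: 7 hours and 30 minutes = 450 minutes.
Faulty clock advances: 450 x 56/60 = 420 minutes (drift: 30 minutes behind).
Shown time: 2:00 + 420 minutes = 9:00.

Final answer: 9:00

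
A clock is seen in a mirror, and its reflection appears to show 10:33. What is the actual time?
Reflection across the vertical (12-6) axis maps a hand at angle A degrees to (360 - A) degrees, which sends a reading of T minutes past 12:00 to (720 - T) minutes past 12:00.
Mirror reads 10:33 = 633 minutes past 12:00.
Actual time: (720 - 633) mod 720 = 87 minutes = 1:27.

Final answer: 1:27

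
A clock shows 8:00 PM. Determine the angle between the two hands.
Hour hand position: 8 x 30 + 0 x 0.5 = 240 degrees
Minute hand position: 0 x 6 = 0 degrees
Difference: |240 - 0| = 240 degrees
Since 240 > 180, the smaller angle is 360 - 240 = 120 degrees

Final answer: 120 degrees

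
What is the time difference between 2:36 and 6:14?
From 2:36 to 6:14:
(6 x 60 + 14) - (2 x 60 + 36) = 374 - 156 = 218 minutes
= 3 hours and 38 minutes

Final answer: 3 hours and 38 minutes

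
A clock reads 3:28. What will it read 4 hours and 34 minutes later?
Starting time: 3:28
Adding 34 minutes to 28 minutes: 28 + 34 = 62 minutes = 1 hour and 2 minutes
Adding 4 hours: 3 + 4 + 1 (carry) = 8
Final time: 8:02

Final answer: 8:02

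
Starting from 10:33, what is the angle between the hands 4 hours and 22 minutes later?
First find the time 4 hours and 22 minutes after 10:33.
Total minutes: 10 x 60 + 33 + 4 x 60 + 22 = 895.
895 mod 720 = 175 minutes = 2:55.
Now compute the angle at 2:55:
Hour hand: 2 x 30 + 55 x 0.5 = 87.5 degrees
Minute hand: 55 x 6 = 330 degrees
Difference: |87.5 - 330| = 242.5 degrees
Smaller angle: 360 - 242.5 = 117.5 degrees

Final answer: 117.5 degrees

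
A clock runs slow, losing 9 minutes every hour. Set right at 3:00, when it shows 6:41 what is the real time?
For every 60 true minutes, the faulty clock advances 51 minutes, so 1 faulty-clock minute corresponds to 60/51 true minutes.
From 3:00 to 6:41 on the faulty dial is 221 minutes.
True elapsed: 221 x 60/51 = 260 minutes = 4 hours and 20 minutes.
True time: 3:00 + 4 hours and 20 minutes = 7:20.

Final answer: 7:20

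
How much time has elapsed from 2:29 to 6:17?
From 2:29 to 6:17:
(6 x 60 + 17) - (2 x 60 + 29) = 377 - 149 = 228 minutes
= 3 hours and 48 minutes

Final answer: 3 hours and 48 minutes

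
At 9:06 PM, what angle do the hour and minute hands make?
Hour hand position: 9 x 30 + 6 x 0.5 = 273 degrees
Minute hand position: 6 x 6 = 36 degrees
Difference: |273 - 36| = 237 degrees
Since 237 > 180, the smaller angle is 360 - 237 = 123 degrees

Final answer: 123 degrees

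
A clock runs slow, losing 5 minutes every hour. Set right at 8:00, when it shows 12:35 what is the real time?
For every 60 true minutes, the faulty clock advances 55 minutes, so 1 faulty-clock minute corresponds to 60/55 true minutes.
From 8:00 to 12:35 on the faulty dial is 275 minutes.
True elapsed: 275 x 60/55 = 300 minutes = 5 hours.
True time: 8:00 + 5 hours = 1:00.

Final answer: 1:00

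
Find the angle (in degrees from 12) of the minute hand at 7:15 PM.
The minute hand moves 6 degrees per minute.
At 7:15: 15 x 6 = 90 degrees

Final answer: 90 degrees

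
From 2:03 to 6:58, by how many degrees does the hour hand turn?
The hour hand moves 0.5 degrees per minute.
Time elapsed: 6:58 - 2:03 = 295 minutes
Angular displacement: 295 x 0.5 = 147.5 degrees

Final answer: 147.5 degrees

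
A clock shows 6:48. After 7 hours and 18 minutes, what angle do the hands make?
First find the time 7 hours and 18 minutes after 6:48.
Total minutes: 6 x 60 + 48 + 7 x 60 + 18 = 846.
846 mod 720 = 126 minutes = 2:06.
Now compute the angle at 2:06:
Hour hand: 2 x 30 + 6 x 0.5 = 63 degrees
Minute hand: 6 x 6 = 36 degrees
Difference: |63 - 36| = 27 degrees
The angle is 27 degrees

Final answer: 27 degrees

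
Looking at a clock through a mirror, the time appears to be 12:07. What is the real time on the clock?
Reflection across the vertical (12-6) axis maps a hand at angle A degrees to (360 - A) degrees, which sends a reading of T minutes past 12:00 to (720 - T) minutes past 12:00.
Mirror reads 12:07 = 7 minutes past 12:00.
Actual time: (720 - 7) mod 720 = 713 minutes = 11:53.

Final answer: 11:53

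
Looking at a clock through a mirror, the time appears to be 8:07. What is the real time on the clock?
Reflection across the vertical (12-6) axis maps a hand at angle A degrees to (360 - A) degrees, which sends a reading of T minutes past 12:00 to (720 - T) minutes past 12:00.
Mirror reads 8:07 = 487 minutes past 12:00.
Actual time: (720 - 487) mod 720 = 233 minutes = 3:53.

Final answer: 3:53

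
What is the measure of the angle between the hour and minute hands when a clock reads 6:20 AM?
Hour hand position: 6 x 30 + 20 x 0.5 = 190 degrees
Minute hand position: 20 x 6 = 120 degrees
Difference: |190 - 120| = 70 degrees
The angle between the hands is 70 degrees

Final answer: 70 degrees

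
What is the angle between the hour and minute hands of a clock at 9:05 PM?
Hour hand position: 9 x 30 + 5 x 0.5 = 272.5 degrees
Minute hand position: 5 x 6 = 30 degrees
Difference: |272.5 - 30| = 242.5 degrees
Since 242.5 > 180, the smaller angle is 360 - 242.5 = 117.5 degrees

Final answer: 117.5 degrees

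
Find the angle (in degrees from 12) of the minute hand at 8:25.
The minute hand moves 6 degrees per minute.
At 8:25: 25 x 6 = 150 degrees

Final answer: 150 degrees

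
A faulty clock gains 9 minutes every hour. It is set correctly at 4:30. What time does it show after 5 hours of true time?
For every 60 true minutes, the faulty clock advances 60 + 9 = 69 minutes.
True elapsed: 5 hours = 300 minutes.
Faulty clock advances: 300 x 69/60 = 345 minutes (drift: 45 minutes ahead).
Shown time: 4:30 + 345 minutes = 10:15.

Final answer: 10:15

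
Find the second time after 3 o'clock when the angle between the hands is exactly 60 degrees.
At t minutes past 3:00, the hour hand is at 30 x 3 + 0.5t degrees and the minute hand is at 6t degrees.
The smaller angle between them is 60 degrees when |30H - 5.5t| = 60 or |30H - 5.5t| = 300.
With H = 3, solve 30 x 3 - 5.5t = +/- target for each target:
  t = (30 x 3 - 60) / 5.5 = 5.45
  t = (30 x 3 + 60) / 5.5 = 27.27
  t = (30 x 3 - 300) / 5.5 = -38.18 (outside (0, 60))
  t = (30 x 3 + 300) / 5.5 = 70.91 (outside (0, 60))
Valid solutions in (0, 60): {5.45, 27.27} minutes.
The second occurrence is t = 27.27 minutes.
The hands form a 60-degree angle at 27.27 minutes past 3:00.

Final answer: 27.27 minutes past 3:00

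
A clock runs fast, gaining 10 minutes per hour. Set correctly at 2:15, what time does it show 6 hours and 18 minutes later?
For every 60 true minutes, the faulty clock advances 60 + 10 = 70 minutes.
True elapsed: 6 hours and 18 minutes = 378 minutes.
Faulty clock advances: 378 x 70/60 = 441 minutes (drift: 63 minutes ahead).
Shown time: 2:15 + 441 minutes = 9:36.

Final answer: 9:36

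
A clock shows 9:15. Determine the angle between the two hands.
Hour hand position: 9 x 30 + 15 x 0.5 = 277.5 degrees
Minute hand position: 15 x 6 = 90 degrees
Difference: |277.5 - 90| = 187.5 degrees
Since 187.5 > 180, the smaller angle is 360 - 187.5 = 172.5 degrees

Final answer: 172.5 degrees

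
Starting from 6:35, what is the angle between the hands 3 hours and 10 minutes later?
First find the time 3 hours and 10 minutes after 6:35.
Total minutes: 6 x 60 + 35 + 3 x 60 + 10 = 585.
585 mod 720 = 585 minutes = 9:45.
Now compute the angle at 9:45:
Hour hand: 9 x 30 + 45 x 0.5 = 292.5 degrees
Minute hand: 45 x 6 = 270 degrees
Difference: |292.5 - 270| = 22.5 degrees
The angle is 22.5 degrees

Final answer: 22.5 degrees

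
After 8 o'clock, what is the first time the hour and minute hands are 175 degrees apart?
At t minutes past 8:00, the hour hand is at 30 x 8 + 0.5t degrees and the minute hand is at 6t degrees.
The smaller angle between them is 175 degrees when |30H - 5.5t| = 175 or |30H - 5.5t| = 185.
With H = 8, solve 30 x 8 - 5.5t = +/- target for each target:
  t = (30 x 8 - 175) / 5.5 = 11.82
  t = (30 x 8 + 175) / 5.5 = 75.45 (outside (0, 60))
  t = (30 x 8 - 185) / 5.5 = 10
  t = (30 x 8 + 185) / 5.5 = 77.27 (outside (0, 60))
Valid solutions in (0, 60): {10, 11.82} minutes.
The first occurrence is t = 10 minutes.
The hands form a 175-degree angle at 10 minutes past 8:00.

Final answer: 10 minutes past 8:00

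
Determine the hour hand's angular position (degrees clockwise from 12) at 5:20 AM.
The hour hand moves 30 degrees per hour and 0.5 degrees per minute.
At 5:20: (5) x 30 + 20 x 0.5 = 150 + 10 = 160 degrees

Final answer: 160 degrees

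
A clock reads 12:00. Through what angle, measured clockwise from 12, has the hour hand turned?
The hour hand moves 30 degrees per hour and 0.5 degrees per minute.
At 12:00: (0) x 30 + 0 x 0.5 = 0 + 0 = 0 degrees

Final answer: 0 degrees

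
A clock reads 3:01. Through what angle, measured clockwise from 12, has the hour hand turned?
The hour hand moves 30 degrees per hour and 0.5 degrees per minute.
At 3:01: (3) x 30 + 1 x 0.5 = 90 + 0.5 = 90.5 degrees

Final answer: 90.5 degrees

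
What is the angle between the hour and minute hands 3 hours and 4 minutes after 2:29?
First find the time 3 hours and 4 minutes after 2:29.
Total minutes: 2 x 60 + 29 + 3 x 60 + 4 = 333.
333 mod 720 = 333 minutes = 5:33.
Now compute the angle at 5:33:
Hour hand: 5 x 30 + 33 x 0.5 = 166.5 degrees
Minute hand: 33 x 6 = 198 degrees
Difference: |166.5 - 198| = 31.5 degrees
The angle is 31.5 degrees

Final answer: 31.5 degrees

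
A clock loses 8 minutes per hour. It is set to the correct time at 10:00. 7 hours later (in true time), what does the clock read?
For every 60 true minutes, the faulty clock advances 60 - 8 = 52 minutes.
True elapsed: 7 hours = 420 minutes.
Faulty clock advances: 420 x 52/60 = 364 minutes (drift: 56 minutes behind).
Shown time: 10:00 + 364 minutes = 4:04.

Final answer: 4:04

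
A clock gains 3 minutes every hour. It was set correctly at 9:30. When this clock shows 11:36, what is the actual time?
For every 60 true minutes, the faulty clock advances 63 minutes, so 1 faulty-clock minute corresponds to 60/63 true minutes.
From 9:30 to 11:36 on the faulty dial is 126 minutes.
True elapsed: 126 x 60/63 = 120 minutes = 2 hours.
True time: 9:30 + 2 hours = 11:30.

Final answer: 11:30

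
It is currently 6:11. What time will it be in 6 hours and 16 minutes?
Starting time: 6:11
Adding 16 minutes to 11 minutes: 11 + 16 = 27 minutes
Adding 6 hours: 6 + 6 = 12
Final time: 12:27

Final answer: 12:27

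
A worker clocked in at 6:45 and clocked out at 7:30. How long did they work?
From 6:45 to 7:30:
(7 x 60 + 30) - (6 x 60 + 45) = 450 - 405 = 45 minutes
= 45 minutes

Final answer: 45 minutes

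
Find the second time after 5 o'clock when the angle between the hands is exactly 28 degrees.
At t minutes past 5:00, the hour hand is at 30 x 5 + 0.5t degrees and the minute hand is at 6t degrees.
The smaller angle between them is 28 degrees when |30H - 5.5t| = 28 or |30H - 5.5t| = 332.
With H = 5, solve 30 x 5 - 5.5t = +/- target for each target:
  t = (30 x 5 - 28) / 5.5 = 22.18
  t = (30 x 5 + 28) / 5.5 = 32.36
  t = (30 x 5 - 332) / 5.5 = -33.09 (outside (0, 60))
  t = (30 x 5 + 332) / 5.5 = 87.64 (outside (0, 60))
Valid solutions in (0, 60): {22.18, 32.36} minutes.
The second occurrence is t = 32.36 minutes.
The hands form a 28-degree angle at 32.36 minutes past 5:00.

Final answer: 32.36 minutes past 5:00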